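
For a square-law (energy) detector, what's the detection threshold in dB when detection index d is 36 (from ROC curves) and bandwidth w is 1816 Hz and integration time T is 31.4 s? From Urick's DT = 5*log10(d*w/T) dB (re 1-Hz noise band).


DT = 5*log10(d*w/T) = 5*log10(36 * 1816 / 31.4) = 5*log10(2082.04) = 16.59

16.59 dB


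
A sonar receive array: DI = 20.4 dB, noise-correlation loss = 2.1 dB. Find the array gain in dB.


AG = DI - L_corr = 20.4 - 2.1 = 18.3

18.3 dB


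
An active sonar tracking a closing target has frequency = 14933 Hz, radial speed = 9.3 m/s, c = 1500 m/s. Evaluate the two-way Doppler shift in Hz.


fd = 2*f*v/c = 2 * 14933 * 9.3 / 1500 = 185.17

185.17 Hz


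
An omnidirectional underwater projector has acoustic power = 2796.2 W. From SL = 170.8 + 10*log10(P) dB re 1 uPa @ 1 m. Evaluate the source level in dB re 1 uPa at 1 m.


SL = 170.8 + 10*log10(2796.2) = 170.8 + 34.47 = 205.27

205.27 dB


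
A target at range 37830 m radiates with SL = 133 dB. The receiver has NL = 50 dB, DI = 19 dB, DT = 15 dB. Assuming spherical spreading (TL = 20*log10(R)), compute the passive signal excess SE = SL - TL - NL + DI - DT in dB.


Step 1: TL = 20*log10(37830) = 91.56 dB
Step 2: SE = 133 - 91.56 - 50 + 19 - 15 = -4.56

-4.56 dB


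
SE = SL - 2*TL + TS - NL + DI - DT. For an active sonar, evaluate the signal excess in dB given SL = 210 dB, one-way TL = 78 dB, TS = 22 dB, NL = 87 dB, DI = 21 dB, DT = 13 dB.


-3 dB


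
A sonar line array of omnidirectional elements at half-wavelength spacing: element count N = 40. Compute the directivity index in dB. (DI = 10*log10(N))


DI = 10*log10(40) = 16.02

16.02 dB


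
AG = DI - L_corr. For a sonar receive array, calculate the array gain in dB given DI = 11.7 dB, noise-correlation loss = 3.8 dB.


7.9 dB


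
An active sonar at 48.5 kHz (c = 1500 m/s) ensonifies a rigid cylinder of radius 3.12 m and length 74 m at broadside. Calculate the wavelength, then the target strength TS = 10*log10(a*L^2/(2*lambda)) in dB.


Step 1: lambda = c/f = 1500/48500 = 0.03093 m
Step 2: TS = 10*log10(a*L^2/(2*lambda)) = 10*log10(3.12*74^2/(2*0.03093)) = 54.41

54.41 dB


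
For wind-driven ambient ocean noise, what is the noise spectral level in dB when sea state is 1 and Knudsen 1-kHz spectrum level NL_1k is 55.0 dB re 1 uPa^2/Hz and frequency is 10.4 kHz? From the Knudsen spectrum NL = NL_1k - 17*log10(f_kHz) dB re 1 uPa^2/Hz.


NL = NL_1k - 17*log10(f_kHz) = 55.0 - 17*log10(10.4) = 55.0 - (17.29) = 37.71

37.71 dB


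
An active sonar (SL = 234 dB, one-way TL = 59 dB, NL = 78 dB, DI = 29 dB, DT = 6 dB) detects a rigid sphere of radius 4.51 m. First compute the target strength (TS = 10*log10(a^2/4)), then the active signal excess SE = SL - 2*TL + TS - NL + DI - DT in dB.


Step 1: TS = 10*log10(4.51^2/4) = 7.06 dB
Step 2: SE = SL - 2*TL + TS - NL + DI - DT = 234 - 2*59 + (7.06) - 78 + 29 - 6 = 68.06

68.06 dB


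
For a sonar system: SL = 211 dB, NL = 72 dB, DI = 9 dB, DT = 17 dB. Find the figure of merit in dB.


FOM = SL - NL + DI - DT = 211 - 72 + 9 - 17 = 131

131 dB


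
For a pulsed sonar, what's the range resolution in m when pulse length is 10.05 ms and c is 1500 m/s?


dR = c*tau/2 = 1500 * 10.05e-3 / 2 = 7.5375

7.5375 m


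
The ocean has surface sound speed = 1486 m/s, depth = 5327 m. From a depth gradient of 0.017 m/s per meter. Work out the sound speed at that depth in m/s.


c = 1486 + 0.017 * 5327 = 1576.559

1576.559 m/s


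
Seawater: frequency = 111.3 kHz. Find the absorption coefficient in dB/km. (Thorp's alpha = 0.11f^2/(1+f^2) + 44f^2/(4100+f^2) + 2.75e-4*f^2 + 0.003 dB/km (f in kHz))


36.578 dB/km


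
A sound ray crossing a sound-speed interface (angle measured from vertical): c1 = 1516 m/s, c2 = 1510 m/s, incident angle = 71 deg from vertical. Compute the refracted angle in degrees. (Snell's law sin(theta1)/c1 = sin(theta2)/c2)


sin(theta2) = (c2/c1)*sin(theta1) = (1510/1516)*sin(71 deg) = 0.94178
theta2 = arcsin(0.94178) = 70.35

70.35 deg


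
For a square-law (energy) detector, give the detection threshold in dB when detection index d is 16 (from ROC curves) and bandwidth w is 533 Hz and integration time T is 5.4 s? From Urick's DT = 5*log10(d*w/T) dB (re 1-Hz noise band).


DT = 5*log10(d*w/T) = 5*log10(16 * 533 / 5.4) = 5*log10(1579.26) = 15.99

15.99 dB


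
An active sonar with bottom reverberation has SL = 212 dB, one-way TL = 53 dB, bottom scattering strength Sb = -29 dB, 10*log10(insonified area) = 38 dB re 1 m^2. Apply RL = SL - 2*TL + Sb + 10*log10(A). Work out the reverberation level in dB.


115 dB


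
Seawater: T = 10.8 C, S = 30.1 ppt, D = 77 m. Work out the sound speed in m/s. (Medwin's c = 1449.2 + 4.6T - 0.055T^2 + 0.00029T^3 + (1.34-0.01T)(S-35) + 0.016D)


1488.03 m/s


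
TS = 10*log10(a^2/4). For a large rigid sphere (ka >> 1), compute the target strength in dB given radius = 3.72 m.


TS = 10*log10(3.72^2 / 4) = 10*log10(3.4596) = 5.39

5.39 dB


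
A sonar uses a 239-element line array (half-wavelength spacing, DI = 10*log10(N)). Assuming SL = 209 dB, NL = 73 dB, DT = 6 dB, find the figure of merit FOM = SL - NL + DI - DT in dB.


Step 1: DI = 10*log10(239) = 23.78 dB
Step 2: FOM = SL - NL + DI - DT = 209 - 73 + 23.78 - 6 = 153.78

153.78 dB


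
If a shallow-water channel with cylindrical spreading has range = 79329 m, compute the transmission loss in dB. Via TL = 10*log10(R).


TL = 10*log10(79329) = 48.99

48.99 dB


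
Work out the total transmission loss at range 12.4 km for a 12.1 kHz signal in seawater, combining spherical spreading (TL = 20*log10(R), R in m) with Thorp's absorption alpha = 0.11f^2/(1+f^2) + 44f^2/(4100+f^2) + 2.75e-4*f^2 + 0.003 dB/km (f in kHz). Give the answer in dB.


Step 1 (Thorp): alpha = 0.11*146.41/(1+146.41) + 44*146.41/(4100+146.41) + 2.75e-4*146.41 + 0.003 = 1.6696 dB/km
Step 2: TL_spread = 20*log10(12400) = 81.87 dB
Step 3: TL_abs = alpha*R = 1.6696 * 12.4 = 20.7 dB
Step 4: TL_total = 81.87 + 20.7 = 102.57

102.57 dB


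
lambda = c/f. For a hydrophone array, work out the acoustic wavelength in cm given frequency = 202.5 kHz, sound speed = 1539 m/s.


lambda = c/f = 1539 / 202500 = 0.0076 m = 0.76 cm

0.76 cm


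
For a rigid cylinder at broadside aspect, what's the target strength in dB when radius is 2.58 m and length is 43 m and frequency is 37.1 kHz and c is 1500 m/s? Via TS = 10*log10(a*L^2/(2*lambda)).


lambda = 1500/37100 = 0.04043 m
TS = 10*log10(2.58*43^2/(2*0.04043)) = 47.71

47.71 dB


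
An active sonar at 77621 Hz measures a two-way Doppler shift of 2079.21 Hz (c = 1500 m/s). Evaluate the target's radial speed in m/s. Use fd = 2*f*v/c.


20.09 m/s


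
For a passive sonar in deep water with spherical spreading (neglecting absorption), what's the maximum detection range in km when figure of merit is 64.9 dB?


At max range FOM = TL, so 20*log10(R) = 64.9
R = 10^(64.9/20) = 1757.92 m = 1.76 km

1.76 km


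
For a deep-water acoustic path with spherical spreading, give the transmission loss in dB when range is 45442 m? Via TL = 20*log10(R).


TL = 20*log10(45442) = 93.15

93.15 dB


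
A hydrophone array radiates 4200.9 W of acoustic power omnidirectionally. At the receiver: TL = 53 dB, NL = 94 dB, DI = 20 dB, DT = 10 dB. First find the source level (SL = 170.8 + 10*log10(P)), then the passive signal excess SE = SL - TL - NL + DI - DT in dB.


Step 1: SL = 170.8 + 10*log10(4200.9) = 207.03 dB
Step 2: SE = SL - TL - NL + DI - DT = 207.03 - 53 - 94 + 20 - 10 = 70.03

70.03 dB


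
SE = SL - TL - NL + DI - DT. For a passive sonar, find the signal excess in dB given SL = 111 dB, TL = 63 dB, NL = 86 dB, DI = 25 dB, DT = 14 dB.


SE = SL - TL - NL + DI - DT = 111 - 63 - 86 + 25 - 14 = -27

-27 dB


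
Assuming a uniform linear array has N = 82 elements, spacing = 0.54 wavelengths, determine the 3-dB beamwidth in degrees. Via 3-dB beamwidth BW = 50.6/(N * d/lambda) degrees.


1.14 deg


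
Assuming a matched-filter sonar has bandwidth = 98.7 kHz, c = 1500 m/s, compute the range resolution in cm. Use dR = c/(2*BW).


dR = c/(2*BW) = 1500 / (2 * 98.7e3) = 0.0076 m = 0.76 cm

0.76 cm


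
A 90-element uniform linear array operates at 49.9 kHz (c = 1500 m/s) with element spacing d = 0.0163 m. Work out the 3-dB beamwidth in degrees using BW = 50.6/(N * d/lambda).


Step 1: lambda = 1500/49900 = 0.03006 m
Step 2: d/lambda = 0.0163/0.03006 = 0.5422
Step 3: BW = 50.6/(N * d/lambda) = 50.6/(90 * 0.5422) = 1.04

1.04 deg


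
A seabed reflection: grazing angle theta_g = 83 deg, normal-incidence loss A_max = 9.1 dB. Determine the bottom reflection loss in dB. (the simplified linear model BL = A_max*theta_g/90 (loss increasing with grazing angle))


BL = A_max * theta_g / 90 = 9.1 * 83 / 90 = 8.39

8.39 dB


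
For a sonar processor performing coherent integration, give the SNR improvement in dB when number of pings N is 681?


Gain = 10*log10(681) = 28.33

28.33 dB


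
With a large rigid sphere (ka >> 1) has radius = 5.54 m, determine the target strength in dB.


8.85 dB


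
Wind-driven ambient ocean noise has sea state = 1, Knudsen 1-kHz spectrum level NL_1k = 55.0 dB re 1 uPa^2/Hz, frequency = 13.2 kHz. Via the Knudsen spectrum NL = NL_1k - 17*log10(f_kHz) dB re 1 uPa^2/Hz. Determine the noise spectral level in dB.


NL = NL_1k - 17*log10(f_kHz) = 55.0 - 17*log10(13.2) = 55.0 - (19.05) = 35.95

35.95 dB


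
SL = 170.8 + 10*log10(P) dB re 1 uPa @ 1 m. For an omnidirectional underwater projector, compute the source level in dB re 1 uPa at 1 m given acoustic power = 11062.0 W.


SL = 170.8 + 10*log10(11062.0) = 170.8 + 40.44 = 211.24

211.24 dB


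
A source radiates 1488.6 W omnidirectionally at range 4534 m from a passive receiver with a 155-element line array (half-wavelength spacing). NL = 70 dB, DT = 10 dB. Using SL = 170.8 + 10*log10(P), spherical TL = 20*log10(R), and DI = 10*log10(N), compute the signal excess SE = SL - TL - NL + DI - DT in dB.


71.3 dB


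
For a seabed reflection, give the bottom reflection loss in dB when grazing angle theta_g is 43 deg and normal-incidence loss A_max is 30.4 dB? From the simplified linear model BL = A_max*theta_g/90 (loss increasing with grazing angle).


14.52 dB


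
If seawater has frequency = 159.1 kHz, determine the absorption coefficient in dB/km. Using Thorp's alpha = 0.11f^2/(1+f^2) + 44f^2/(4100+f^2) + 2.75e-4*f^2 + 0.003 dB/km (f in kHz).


f^2 = 25312.81
alpha = 0.11*25312.81/(1+25312.81) + 44*25312.81/(4100+25312.81) + 2.75e-4*25312.81 + 0.003 = 44.941

44.941 dB/km


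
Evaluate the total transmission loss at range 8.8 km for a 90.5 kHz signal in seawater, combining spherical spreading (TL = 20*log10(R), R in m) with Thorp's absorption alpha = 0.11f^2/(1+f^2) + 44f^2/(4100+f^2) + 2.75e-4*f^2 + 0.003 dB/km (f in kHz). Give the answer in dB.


357.74 dB


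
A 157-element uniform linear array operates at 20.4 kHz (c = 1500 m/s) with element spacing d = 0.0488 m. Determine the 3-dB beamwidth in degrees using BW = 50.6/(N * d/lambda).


Step 1: lambda = 1500/20400 = 0.07353 m
Step 2: d/lambda = 0.0488/0.07353 = 0.6637
Step 3: BW = 50.6/(N * d/lambda) = 50.6/(157 * 0.6637) = 0.49

0.49 deg


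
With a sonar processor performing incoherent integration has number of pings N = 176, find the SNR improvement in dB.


Gain = 5*log10(176) = 11.23

11.23 dB


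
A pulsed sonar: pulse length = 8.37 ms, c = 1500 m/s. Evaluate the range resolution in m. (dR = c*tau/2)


dR = c*tau/2 = 1500 * 8.37e-3 / 2 = 6.2775

6.2775 m


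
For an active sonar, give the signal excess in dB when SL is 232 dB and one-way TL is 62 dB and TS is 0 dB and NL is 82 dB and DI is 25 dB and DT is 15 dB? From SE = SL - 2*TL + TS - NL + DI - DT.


36 dB


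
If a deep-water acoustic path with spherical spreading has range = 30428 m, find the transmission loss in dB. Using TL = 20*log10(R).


89.67 dB


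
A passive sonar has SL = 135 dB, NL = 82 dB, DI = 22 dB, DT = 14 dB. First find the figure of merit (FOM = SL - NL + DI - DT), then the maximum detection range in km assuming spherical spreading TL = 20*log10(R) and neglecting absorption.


Step 1: FOM = SL - NL + DI - DT = 135 - 82 + 22 - 14 = 61 dB
Step 2: at max range FOM = TL = 20*log10(R), so R = 10^(61/20) = 1122.02 m = 1.12 km

1.12 km


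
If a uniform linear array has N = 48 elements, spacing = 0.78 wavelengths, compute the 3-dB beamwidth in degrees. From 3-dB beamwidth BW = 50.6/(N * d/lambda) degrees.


BW = 50.6 / (48 * 0.78) = 50.6 / 37.44 = 1.35

1.35 deg


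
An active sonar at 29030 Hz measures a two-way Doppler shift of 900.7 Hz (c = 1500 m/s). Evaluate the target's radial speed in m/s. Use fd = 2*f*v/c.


From fd = 2*f*v/c, v = c*fd/(2*f) = 1500 * 900.7 / (2*29030) = 23.27

23.27 m/s


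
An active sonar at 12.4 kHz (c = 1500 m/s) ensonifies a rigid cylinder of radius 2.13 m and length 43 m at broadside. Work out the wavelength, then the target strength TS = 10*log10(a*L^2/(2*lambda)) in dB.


Step 1: lambda = c/f = 1500/12400 = 0.12097 m
Step 2: TS = 10*log10(a*L^2/(2*lambda)) = 10*log10(2.13*43^2/(2*0.12097)) = 42.12

42.12 dB


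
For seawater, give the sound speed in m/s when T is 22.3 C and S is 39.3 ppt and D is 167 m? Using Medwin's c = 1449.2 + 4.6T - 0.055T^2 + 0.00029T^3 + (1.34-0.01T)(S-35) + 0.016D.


c = 1449.2 + 4.6*22.3 - 0.055*22.3^2 + 0.00029*22.3^3 + (1.34 - 0.01*22.3)*(39.3 - 35) + 0.016*167 = 1535.12

1535.12 m/s


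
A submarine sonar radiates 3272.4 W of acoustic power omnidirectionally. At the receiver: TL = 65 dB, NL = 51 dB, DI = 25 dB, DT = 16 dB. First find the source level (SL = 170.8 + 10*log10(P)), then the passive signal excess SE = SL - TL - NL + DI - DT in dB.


Step 1: SL = 170.8 + 10*log10(3272.4) = 205.95 dB
Step 2: SE = SL - TL - NL + DI - DT = 205.95 - 65 - 51 + 25 - 16 = 98.95

98.95 dB


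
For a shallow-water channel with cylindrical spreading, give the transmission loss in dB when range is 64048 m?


TL = 10*log10(64048) = 48.07

48.07 dB


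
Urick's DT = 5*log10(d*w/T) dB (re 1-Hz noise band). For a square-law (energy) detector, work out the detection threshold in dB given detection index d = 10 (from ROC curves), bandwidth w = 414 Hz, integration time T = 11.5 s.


DT = 5*log10(d*w/T) = 5*log10(10 * 414 / 11.5) = 5*log10(360.0) = 12.78

12.78 dB


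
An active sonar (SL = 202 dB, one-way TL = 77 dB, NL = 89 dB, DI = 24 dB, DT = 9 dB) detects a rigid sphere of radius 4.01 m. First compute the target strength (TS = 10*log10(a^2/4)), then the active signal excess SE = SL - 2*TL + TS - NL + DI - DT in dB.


Step 1: TS = 10*log10(4.01^2/4) = 6.04 dB
Step 2: SE = SL - 2*TL + TS - NL + DI - DT = 202 - 2*77 + (6.04) - 89 + 24 - 9 = -19.96

-19.96 dB


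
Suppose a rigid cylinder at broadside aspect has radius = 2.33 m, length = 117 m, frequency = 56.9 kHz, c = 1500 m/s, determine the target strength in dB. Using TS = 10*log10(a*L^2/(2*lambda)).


57.82 dB


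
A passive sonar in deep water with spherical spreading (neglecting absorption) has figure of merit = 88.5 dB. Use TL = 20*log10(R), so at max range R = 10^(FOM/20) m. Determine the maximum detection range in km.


At max range FOM = TL, so 20*log10(R) = 88.5
R = 10^(88.5/20) = 26607.25 m = 26.61 km

26.61 km


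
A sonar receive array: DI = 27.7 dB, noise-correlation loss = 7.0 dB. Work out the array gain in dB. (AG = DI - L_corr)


AG = DI - L_corr = 27.7 - 7.0 = 20.7

20.7 dB


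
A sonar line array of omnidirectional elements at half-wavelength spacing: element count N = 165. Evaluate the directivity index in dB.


22.17 dB


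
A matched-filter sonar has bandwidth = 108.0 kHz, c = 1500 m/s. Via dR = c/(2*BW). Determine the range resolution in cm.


dR = c/(2*BW) = 1500 / (2 * 108.0e3) = 0.0069 m = 0.69 cm

0.69 cm


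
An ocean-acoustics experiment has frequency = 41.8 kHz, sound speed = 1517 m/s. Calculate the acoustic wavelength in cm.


3.63 cm


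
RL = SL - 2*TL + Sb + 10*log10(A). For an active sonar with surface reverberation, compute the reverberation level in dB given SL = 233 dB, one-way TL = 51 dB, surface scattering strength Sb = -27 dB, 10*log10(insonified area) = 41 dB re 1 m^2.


RL = SL - 2*TL + Sb + 10*log10(A) = 233 - 2*51 + (-27) + 41 = 145

145 dB


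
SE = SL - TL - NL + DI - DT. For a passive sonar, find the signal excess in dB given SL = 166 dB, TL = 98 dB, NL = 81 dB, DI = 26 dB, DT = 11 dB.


SE = SL - TL - NL + DI - DT = 166 - 98 - 81 + 26 - 11 = 2

2 dB


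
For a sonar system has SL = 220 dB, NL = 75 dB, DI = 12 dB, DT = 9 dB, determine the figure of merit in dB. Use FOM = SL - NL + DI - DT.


148 dB


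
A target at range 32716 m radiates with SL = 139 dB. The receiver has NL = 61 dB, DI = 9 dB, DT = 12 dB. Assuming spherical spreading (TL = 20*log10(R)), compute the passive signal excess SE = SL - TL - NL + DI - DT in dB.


Step 1: TL = 20*log10(32716) = 90.3 dB
Step 2: SE = 139 - 90.3 - 61 + 9 - 12 = -15.3

-15.3 dB


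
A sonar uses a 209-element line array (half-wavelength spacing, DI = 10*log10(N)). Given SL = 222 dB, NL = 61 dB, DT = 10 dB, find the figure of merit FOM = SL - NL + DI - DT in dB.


Step 1: DI = 10*log10(209) = 23.2 dB
Step 2: FOM = SL - NL + DI - DT = 222 - 61 + 23.2 - 10 = 174.2

174.2 dB


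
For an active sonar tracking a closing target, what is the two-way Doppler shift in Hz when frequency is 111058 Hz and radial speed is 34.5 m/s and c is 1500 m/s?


fd = 2*f*v/c = 2 * 111058 * 34.5 / 1500 = 5108.67

5108.67 Hz


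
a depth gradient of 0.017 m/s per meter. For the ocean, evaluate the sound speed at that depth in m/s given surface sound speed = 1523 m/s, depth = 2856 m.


c = 1523 + 0.017 * 2856 = 1571.552

1571.552 m/s


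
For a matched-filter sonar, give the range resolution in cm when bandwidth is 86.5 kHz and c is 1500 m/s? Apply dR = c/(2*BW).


dR = c/(2*BW) = 1500 / (2 * 86.5e3) = 0.0087 m = 0.87 cm

0.87 cm


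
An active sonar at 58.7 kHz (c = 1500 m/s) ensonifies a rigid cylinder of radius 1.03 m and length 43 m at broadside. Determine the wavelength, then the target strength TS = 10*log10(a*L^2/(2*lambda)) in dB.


Step 1: lambda = c/f = 1500/58700 = 0.02555 m
Step 2: TS = 10*log10(a*L^2/(2*lambda)) = 10*log10(1.03*43^2/(2*0.02555)) = 45.71

45.71 dB


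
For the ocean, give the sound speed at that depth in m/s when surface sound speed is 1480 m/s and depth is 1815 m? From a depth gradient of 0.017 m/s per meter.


1510.855 m/s


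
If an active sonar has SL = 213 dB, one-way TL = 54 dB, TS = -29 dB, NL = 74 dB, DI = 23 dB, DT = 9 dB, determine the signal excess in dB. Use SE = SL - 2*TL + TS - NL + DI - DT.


16 dB


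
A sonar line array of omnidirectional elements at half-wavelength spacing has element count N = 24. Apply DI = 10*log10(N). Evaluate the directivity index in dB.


DI = 10*log10(24) = 13.8

13.8 dB


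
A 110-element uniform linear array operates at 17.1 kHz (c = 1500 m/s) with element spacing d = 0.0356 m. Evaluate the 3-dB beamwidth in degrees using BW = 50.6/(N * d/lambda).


Step 1: lambda = 1500/17100 = 0.08772 m
Step 2: d/lambda = 0.0356/0.08772 = 0.4058
Step 3: BW = 50.6/(N * d/lambda) = 50.6/(110 * 0.4058) = 1.13

1.13 deg


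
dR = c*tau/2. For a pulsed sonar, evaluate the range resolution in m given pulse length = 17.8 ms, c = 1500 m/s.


13.35 m


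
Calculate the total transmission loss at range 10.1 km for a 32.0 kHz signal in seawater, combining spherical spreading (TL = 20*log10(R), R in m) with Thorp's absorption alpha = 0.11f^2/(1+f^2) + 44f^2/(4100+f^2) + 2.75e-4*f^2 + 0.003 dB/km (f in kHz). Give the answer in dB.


172.88 dB


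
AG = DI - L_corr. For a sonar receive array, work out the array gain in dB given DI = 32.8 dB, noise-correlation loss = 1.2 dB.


31.6 dB


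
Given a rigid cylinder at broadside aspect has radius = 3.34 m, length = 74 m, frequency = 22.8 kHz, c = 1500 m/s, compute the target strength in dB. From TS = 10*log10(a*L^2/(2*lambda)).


lambda = 1500/22800 = 0.06579 m
TS = 10*log10(3.34*74^2/(2*0.06579)) = 51.43

51.43 dB


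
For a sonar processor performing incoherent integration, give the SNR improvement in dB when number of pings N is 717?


Gain = 5*log10(717) = 14.28

14.28 dB


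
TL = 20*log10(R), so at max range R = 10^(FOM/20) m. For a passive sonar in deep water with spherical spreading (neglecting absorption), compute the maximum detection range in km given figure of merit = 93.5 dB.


At max range FOM = TL, so 20*log10(R) = 93.5
R = 10^(93.5/20) = 47315.13 m = 47.32 km

47.32 km


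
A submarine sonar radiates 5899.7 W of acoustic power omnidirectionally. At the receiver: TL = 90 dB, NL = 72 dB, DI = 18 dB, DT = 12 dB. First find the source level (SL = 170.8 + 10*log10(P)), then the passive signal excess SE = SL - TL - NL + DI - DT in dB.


Step 1: SL = 170.8 + 10*log10(5899.7) = 208.51 dB
Step 2: SE = SL - TL - NL + DI - DT = 208.51 - 90 - 72 + 18 - 12 = 52.51

52.51 dB


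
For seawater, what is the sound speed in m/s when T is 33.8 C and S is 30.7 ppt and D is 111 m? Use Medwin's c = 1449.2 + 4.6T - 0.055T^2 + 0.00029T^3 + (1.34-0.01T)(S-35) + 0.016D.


c = 1449.2 + 4.6*33.8 - 0.055*33.8^2 + 0.00029*33.8^3 + (1.34 - 0.01*33.8)*(30.7 - 35) + 0.016*111 = 1550.51

1550.51 m/s


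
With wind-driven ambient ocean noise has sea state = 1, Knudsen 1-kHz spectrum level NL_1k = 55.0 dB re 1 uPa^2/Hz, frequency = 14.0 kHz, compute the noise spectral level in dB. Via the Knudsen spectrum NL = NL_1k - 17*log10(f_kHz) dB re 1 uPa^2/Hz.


35.52 dB


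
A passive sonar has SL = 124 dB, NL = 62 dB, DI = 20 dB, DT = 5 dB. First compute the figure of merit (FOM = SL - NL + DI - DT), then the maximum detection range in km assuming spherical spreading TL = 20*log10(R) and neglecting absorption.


Step 1: FOM = SL - NL + DI - DT = 124 - 62 + 20 - 5 = 77 dB
Step 2: at max range FOM = TL = 20*log10(R), so R = 10^(77/20) = 7079.46 m = 7.08 km

7.08 km


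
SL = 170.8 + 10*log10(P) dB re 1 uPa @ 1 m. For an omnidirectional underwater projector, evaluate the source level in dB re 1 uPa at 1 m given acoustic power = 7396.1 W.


209.49 dB


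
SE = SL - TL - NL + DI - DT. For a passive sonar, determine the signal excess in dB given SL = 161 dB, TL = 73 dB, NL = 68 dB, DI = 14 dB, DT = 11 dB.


SE = SL - TL - NL + DI - DT = 161 - 73 - 68 + 14 - 11 = 23

23 dB


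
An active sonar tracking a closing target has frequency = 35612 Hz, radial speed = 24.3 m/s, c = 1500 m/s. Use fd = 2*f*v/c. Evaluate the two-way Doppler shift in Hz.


1153.83 Hz


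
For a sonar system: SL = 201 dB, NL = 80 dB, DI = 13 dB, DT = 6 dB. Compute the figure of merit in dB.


FOM = SL - NL + DI - DT = 201 - 80 + 13 - 6 = 128

128 dB


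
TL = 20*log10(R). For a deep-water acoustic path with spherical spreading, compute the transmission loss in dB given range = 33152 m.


TL = 20*log10(33152) = 90.41

90.41 dB


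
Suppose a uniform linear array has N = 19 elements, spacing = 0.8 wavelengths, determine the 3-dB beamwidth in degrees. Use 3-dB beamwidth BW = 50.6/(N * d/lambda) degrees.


BW = 50.6 / (19 * 0.8) = 50.6 / 15.2 = 3.33

3.33 deg


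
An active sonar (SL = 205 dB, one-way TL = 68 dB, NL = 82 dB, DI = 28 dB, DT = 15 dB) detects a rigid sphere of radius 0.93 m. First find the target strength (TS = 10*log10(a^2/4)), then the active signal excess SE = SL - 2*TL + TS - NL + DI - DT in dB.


Step 1: TS = 10*log10(0.93^2/4) = -6.65 dB
Step 2: SE = SL - 2*TL + TS - NL + DI - DT = 205 - 2*68 + (-6.65) - 82 + 28 - 15 = -6.65

-6.65 dB


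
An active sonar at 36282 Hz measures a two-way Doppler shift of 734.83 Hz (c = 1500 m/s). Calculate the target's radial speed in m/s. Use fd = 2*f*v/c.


From fd = 2*f*v/c, v = c*fd/(2*f) = 1500 * 734.83 / (2*36282) = 15.19

15.19 m/s


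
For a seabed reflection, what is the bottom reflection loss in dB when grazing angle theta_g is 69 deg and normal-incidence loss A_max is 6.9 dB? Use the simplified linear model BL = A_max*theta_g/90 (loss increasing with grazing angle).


5.29 dB


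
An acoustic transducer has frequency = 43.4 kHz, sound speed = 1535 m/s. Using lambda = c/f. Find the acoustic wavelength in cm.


3.54 cm


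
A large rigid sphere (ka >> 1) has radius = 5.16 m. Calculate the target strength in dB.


TS = 10*log10(5.16^2 / 4) = 10*log10(6.6564) = 8.23

8.23 dB


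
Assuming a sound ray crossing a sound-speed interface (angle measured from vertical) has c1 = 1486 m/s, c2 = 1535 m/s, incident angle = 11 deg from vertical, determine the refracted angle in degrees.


sin(theta2) = (c2/c1)*sin(theta1) = (1535/1486)*sin(11 deg) = 0.1971
theta2 = arcsin(0.1971) = 11.37

11.37 deg


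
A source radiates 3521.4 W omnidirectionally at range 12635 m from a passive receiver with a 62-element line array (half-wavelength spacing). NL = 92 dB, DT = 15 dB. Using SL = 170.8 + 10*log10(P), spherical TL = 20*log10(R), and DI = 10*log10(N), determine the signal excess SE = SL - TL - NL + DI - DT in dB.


35.16 dB


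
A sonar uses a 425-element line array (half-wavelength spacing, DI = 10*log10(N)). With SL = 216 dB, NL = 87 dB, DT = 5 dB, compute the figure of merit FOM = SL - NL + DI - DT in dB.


150.28 dB


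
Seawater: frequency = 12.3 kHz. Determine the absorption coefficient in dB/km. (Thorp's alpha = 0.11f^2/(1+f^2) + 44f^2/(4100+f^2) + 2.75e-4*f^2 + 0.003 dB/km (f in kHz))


1.72 dB/km


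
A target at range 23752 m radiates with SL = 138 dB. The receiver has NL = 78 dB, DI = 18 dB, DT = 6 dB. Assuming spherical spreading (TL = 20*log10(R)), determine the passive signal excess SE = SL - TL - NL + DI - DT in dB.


Step 1: TL = 20*log10(23752) = 87.51 dB
Step 2: SE = 138 - 87.51 - 78 + 18 - 6 = -15.51

-15.51 dB


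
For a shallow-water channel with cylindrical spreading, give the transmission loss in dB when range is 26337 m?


TL = 10*log10(26337) = 44.21

44.21 dB


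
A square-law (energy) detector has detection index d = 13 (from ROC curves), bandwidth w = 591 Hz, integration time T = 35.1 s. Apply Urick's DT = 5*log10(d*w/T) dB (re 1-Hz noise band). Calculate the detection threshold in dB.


DT = 5*log10(d*w/T) = 5*log10(13 * 591 / 35.1) = 5*log10(218.89) = 11.7

11.7 dB


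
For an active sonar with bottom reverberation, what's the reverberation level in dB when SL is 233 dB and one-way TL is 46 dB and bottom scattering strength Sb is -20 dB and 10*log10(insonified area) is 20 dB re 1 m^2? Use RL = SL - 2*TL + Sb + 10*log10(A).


141 dB


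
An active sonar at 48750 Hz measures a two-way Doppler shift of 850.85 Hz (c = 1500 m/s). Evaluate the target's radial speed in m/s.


13.09 m/s


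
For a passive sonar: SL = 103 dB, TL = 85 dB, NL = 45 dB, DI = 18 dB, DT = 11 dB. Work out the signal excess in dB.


SE = SL - TL - NL + DI - DT = 103 - 85 - 45 + 18 - 11 = -20

-20 dB


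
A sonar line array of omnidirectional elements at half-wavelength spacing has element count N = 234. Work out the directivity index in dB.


23.69 dB


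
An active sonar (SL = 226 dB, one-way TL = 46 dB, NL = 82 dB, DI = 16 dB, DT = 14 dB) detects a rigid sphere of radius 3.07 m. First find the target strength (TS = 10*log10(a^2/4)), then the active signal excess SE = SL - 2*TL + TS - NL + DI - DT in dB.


Step 1: TS = 10*log10(3.07^2/4) = 3.72 dB
Step 2: SE = SL - 2*TL + TS - NL + DI - DT = 226 - 2*46 + (3.72) - 82 + 16 - 14 = 57.72

57.72 dB


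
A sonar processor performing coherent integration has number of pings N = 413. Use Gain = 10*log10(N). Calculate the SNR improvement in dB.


Gain = 10*log10(413) = 26.16

26.16 dB


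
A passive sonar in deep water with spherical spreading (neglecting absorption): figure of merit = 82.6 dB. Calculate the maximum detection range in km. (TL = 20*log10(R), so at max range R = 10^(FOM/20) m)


At max range FOM = TL, so 20*log10(R) = 82.6
R = 10^(82.6/20) = 13489.63 m = 13.49 km

13.49 km


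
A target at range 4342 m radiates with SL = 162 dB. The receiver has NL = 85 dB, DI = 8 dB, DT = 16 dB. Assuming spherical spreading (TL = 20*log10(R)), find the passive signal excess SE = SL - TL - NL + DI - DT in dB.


Step 1: TL = 20*log10(4342) = 72.75 dB
Step 2: SE = 162 - 72.75 - 85 + 8 - 16 = -3.75

-3.75 dB


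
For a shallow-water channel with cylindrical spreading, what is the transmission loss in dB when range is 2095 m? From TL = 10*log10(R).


TL = 10*log10(2095) = 33.21

33.21 dB


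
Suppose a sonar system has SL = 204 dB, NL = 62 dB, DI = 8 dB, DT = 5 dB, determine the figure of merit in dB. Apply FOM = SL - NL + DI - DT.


145 dB


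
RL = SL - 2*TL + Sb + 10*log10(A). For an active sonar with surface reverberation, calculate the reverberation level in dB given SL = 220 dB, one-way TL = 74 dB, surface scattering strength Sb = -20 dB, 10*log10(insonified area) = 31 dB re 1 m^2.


RL = SL - 2*TL + Sb + 10*log10(A) = 220 - 2*74 + (-20) + 31 = 83

83 dB


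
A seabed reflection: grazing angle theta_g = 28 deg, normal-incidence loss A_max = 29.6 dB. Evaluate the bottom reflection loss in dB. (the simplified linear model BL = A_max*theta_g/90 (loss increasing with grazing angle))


BL = A_max * theta_g / 90 = 29.6 * 28 / 90 = 9.21

9.21 dB


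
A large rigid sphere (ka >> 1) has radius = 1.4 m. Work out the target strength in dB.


TS = 10*log10(1.4^2 / 4) = 10*log10(0.49) = -3.1

-3.1 dB


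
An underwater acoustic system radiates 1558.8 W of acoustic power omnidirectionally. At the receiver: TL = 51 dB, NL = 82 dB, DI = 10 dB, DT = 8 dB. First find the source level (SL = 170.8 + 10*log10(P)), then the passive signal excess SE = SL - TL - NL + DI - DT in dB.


Step 1: SL = 170.8 + 10*log10(1558.8) = 202.73 dB
Step 2: SE = SL - TL - NL + DI - DT = 202.73 - 51 - 82 + 10 - 8 = 71.73

71.73 dB


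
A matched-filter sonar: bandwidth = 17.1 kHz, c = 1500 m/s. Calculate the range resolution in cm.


4.39 cm


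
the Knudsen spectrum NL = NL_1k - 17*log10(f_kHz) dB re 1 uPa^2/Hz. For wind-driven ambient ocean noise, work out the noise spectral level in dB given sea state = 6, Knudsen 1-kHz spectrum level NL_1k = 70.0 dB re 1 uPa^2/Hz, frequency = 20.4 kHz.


NL = NL_1k - 17*log10(f_kHz) = 70.0 - 17*log10(20.4) = 70.0 - (22.26) = 47.74

47.74 dB


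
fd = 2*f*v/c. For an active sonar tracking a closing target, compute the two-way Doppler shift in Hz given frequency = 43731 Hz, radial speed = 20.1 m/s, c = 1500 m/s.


fd = 2*f*v/c = 2 * 43731 * 20.1 / 1500 = 1171.99

1171.99 Hz


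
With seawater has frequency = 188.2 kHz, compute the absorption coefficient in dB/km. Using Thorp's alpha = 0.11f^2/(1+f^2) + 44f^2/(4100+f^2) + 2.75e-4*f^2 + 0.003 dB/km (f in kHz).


49.288 dB/km


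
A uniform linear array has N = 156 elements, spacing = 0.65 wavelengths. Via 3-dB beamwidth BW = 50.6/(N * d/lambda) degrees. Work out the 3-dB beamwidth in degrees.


BW = 50.6 / (156 * 0.65) = 50.6 / 101.4 = 0.5

0.5 deg


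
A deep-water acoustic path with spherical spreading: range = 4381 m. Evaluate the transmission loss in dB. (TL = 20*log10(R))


72.83 dB


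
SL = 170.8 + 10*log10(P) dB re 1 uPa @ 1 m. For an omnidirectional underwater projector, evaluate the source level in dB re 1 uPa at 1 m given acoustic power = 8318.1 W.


SL = 170.8 + 10*log10(8318.1) = 170.8 + 39.2 = 210.0

210.0 dB


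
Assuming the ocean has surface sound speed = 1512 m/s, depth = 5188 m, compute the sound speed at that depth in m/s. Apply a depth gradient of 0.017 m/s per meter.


c = 1512 + 0.017 * 5188 = 1600.196

1600.196 m/s


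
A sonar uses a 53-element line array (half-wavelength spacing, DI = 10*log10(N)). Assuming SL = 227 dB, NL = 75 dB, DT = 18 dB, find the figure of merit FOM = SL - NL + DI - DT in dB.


Step 1: DI = 10*log10(53) = 17.24 dB
Step 2: FOM = SL - NL + DI - DT = 227 - 75 + 17.24 - 18 = 151.24

151.24 dB


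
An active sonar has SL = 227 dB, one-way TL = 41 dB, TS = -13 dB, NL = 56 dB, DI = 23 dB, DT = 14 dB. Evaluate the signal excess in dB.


85 dB


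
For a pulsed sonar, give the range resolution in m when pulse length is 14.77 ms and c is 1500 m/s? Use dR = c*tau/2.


dR = c*tau/2 = 1500 * 14.77e-3 / 2 = 11.0775

11.0775 m


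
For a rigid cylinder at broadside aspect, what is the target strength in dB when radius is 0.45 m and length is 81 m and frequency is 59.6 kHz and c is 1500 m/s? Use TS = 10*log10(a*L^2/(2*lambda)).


47.68 dB


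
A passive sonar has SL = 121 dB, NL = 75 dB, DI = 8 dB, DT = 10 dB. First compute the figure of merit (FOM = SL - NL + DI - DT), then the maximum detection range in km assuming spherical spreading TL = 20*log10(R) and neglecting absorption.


Step 1: FOM = SL - NL + DI - DT = 121 - 75 + 8 - 10 = 44 dB
Step 2: at max range FOM = TL = 20*log10(R), so R = 10^(44/20) = 158.49 m = 0.16 km

0.16 km


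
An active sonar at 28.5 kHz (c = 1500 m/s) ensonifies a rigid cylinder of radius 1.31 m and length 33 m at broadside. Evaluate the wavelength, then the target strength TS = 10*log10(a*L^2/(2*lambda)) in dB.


Step 1: lambda = c/f = 1500/28500 = 0.05263 m
Step 2: TS = 10*log10(a*L^2/(2*lambda)) = 10*log10(1.31*33^2/(2*0.05263)) = 41.32

41.32 dB


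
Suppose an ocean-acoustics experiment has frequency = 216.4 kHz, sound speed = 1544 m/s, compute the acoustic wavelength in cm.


lambda = c/f = 1544 / 216400 = 0.0071 m = 0.71 cm

0.71 cm


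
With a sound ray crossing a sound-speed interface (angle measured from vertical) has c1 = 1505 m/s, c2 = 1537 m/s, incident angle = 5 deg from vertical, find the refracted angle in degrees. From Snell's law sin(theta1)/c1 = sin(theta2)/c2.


sin(theta2) = (c2/c1)*sin(theta1) = (1537/1505)*sin(5 deg) = 0.08901
theta2 = arcsin(0.08901) = 5.11

5.11 deg


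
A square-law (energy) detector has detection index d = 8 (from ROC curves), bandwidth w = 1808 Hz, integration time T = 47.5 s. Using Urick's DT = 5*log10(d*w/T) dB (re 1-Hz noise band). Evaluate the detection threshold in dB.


DT = 5*log10(d*w/T) = 5*log10(8 * 1808 / 47.5) = 5*log10(304.51) = 12.42

12.42 dB


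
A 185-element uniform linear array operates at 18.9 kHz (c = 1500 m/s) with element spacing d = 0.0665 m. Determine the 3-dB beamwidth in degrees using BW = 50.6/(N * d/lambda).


Step 1: lambda = 1500/18900 = 0.07937 m
Step 2: d/lambda = 0.0665/0.07937 = 0.8378
Step 3: BW = 50.6/(N * d/lambda) = 50.6/(185 * 0.8378) = 0.33

0.33 deg


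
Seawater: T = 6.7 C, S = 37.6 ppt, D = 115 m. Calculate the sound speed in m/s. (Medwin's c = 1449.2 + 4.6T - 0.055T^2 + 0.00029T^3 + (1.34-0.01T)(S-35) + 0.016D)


c = 1449.2 + 4.6*6.7 - 0.055*6.7^2 + 0.00029*6.7^3 + (1.34 - 0.01*6.7)*(37.6 - 35) + 0.016*115 = 1482.79

1482.79 m/s


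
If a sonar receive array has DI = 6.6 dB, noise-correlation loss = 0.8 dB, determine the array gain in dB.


AG = DI - L_corr = 6.6 - 0.8 = 5.8

5.8 dB


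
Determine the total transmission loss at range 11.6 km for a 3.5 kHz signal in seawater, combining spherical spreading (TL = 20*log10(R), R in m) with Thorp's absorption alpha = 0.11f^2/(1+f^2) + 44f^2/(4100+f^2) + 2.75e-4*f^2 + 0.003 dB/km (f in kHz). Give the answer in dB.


Step 1 (Thorp): alpha = 0.11*12.25/(1+12.25) + 44*12.25/(4100+12.25) + 2.75e-4*12.25 + 0.003 = 0.2391 dB/km
Step 2: TL_spread = 20*log10(11600) = 81.29 dB
Step 3: TL_abs = alpha*R = 0.2391 * 11.6 = 2.77 dB
Step 4: TL_total = 81.29 + 2.77 = 84.06

84.06 dB


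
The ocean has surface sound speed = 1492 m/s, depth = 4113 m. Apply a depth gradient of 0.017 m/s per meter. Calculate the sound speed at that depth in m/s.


c = 1492 + 0.017 * 4113 = 1561.921

1561.921 m/s


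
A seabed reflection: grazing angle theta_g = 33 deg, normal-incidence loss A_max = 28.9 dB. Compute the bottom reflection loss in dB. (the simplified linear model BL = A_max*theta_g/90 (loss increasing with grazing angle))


BL = A_max * theta_g / 90 = 28.9 * 33 / 90 = 10.6

10.6 dB


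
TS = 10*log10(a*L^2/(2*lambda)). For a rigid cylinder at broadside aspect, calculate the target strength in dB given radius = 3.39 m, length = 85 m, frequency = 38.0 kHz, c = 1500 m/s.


lambda = 1500/38000 = 0.03947 m
TS = 10*log10(3.39*85^2/(2*0.03947)) = 54.92

54.92 dB


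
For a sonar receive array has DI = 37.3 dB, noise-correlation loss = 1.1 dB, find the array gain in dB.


AG = DI - L_corr = 37.3 - 1.1 = 36.2

36.2 dB


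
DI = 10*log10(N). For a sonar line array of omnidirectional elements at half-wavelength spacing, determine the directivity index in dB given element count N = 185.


DI = 10*log10(185) = 22.67

22.67 dB


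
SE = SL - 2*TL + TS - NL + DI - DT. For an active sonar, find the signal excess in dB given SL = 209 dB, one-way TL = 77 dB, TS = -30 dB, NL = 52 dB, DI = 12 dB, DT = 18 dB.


-33 dB


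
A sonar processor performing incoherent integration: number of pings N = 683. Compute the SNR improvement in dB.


Gain = 5*log10(683) = 14.17

14.17 dB


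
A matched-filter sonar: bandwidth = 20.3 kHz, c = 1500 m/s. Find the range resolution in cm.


3.69 cm


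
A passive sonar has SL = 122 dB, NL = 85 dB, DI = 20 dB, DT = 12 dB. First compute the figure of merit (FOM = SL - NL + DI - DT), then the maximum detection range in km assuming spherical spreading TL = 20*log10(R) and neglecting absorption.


Step 1: FOM = SL - NL + DI - DT = 122 - 85 + 20 - 12 = 45 dB
Step 2: at max range FOM = TL = 20*log10(R), so R = 10^(45/20) = 177.83 m = 0.18 km

0.18 km


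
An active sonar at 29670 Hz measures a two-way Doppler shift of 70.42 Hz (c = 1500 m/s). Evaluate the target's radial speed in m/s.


From fd = 2*f*v/c, v = c*fd/(2*f) = 1500 * 70.42 / (2*29670) = 1.78

1.78 m/s


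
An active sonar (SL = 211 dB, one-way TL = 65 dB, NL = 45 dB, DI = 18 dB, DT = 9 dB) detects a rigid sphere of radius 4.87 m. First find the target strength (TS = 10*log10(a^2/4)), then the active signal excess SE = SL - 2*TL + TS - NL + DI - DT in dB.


Step 1: TS = 10*log10(4.87^2/4) = 7.73 dB
Step 2: SE = SL - 2*TL + TS - NL + DI - DT = 211 - 2*65 + (7.73) - 45 + 18 - 9 = 52.73

52.73 dB


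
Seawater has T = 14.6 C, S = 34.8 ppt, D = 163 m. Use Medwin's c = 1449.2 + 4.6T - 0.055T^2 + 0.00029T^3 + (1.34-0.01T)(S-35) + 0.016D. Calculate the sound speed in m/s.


c = 1449.2 + 4.6*14.6 - 0.055*14.6^2 + 0.00029*14.6^3 + (1.34 - 0.01*14.6)*(34.8 - 35) + 0.016*163 = 1507.91

1507.91 m/s


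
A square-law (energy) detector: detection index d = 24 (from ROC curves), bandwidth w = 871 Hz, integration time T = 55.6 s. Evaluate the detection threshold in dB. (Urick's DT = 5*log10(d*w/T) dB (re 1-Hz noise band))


DT = 5*log10(d*w/T) = 5*log10(24 * 871 / 55.6) = 5*log10(375.97) = 12.88

12.88 dB


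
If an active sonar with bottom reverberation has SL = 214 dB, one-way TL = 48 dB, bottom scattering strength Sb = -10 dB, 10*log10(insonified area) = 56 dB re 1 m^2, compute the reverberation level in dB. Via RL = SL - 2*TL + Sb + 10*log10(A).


RL = SL - 2*TL + Sb + 10*log10(A) = 214 - 2*48 + (-10) + 56 = 164

164 dB


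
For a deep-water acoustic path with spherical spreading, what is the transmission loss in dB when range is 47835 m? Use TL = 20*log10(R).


TL = 20*log10(47835) = 93.59

93.59 dB


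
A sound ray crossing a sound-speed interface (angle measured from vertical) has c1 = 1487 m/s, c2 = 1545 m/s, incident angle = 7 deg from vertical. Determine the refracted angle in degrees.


sin(theta2) = (c2/c1)*sin(theta1) = (1545/1487)*sin(7 deg) = 0.12662
theta2 = arcsin(0.12662) = 7.27

7.27 deg
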